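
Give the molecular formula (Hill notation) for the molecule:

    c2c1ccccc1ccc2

Heavy atoms from the SMILES: 10 C.
Implicit hydrogens by atom environment:
  8 × C (aromatic): 1 H each → 8
  2 × C (aromatic): no H
  Total hydrogens = 8.
Molecular formula: C10H8

C10H8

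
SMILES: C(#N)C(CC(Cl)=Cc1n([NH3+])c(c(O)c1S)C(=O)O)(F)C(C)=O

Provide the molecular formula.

C12H12ClFN3O4S+

Heavy atoms from the SMILES: 12 C, 1 Cl, 1 F, 3 N, 4 O, 1 S.
Implicit hydrogens by atom environment:
  5 × C: no H
  4 × C (aromatic): no H
  2 × O: 1 H each → 2
  2 × O: no H
  1 × C: 3 H
  1 × C: 2 H
  1 × C: 1 H
  1 × Cl: no H
  1 × F: no H
  1 × N (charge +1): 3 H
  1 × N (aromatic): no H
  1 × N: no H
  1 × S: 1 H
  Total hydrogens = 12.
Net charge +1.
Molecular formula: C12H12ClFN3O4S+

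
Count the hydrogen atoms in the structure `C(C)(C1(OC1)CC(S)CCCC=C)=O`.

Hydrogens are implicit in SMILES; fill each atom to its normal valence:
  6 × C: 2 H each → 12
  2 × C: 1 H each → 2
  2 × C: no H
  2 × O: no H
  1 × C: 3 H
  1 × S: 1 H
  Total hydrogens = 18.

18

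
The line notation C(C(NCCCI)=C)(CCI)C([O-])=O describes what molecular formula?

C9H14I2NO2-

Heavy atoms from the SMILES: 9 C, 2 I, 1 N, 2 O.
Implicit hydrogens by atom environment:
  6 × C: 2 H each → 12
  2 × C: no H
  2 × I: no H
  1 × C: 1 H
  1 × N: 1 H
  1 × O: no H
  1 × O (charge -1): no H
  Total hydrogens = 14.
Net charge -1.
Molecular formula: C9H14I2NO2-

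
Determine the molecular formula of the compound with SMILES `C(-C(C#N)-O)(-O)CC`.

C5H9NO2

Heavy atoms from the SMILES: 5 C, 1 N, 2 O.
Implicit hydrogens by atom environment:
  2 × C: 1 H each → 2
  2 × O: 1 H each → 2
  1 × C: 3 H
  1 × C: 2 H
  1 × C: no H
  1 × N: no H
  Total hydrogens = 9.
Molecular formula: C5H9NO2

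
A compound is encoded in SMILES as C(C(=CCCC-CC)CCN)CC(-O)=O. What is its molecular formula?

Heavy atoms from the SMILES: 12 C, 1 N, 2 O.
Implicit hydrogens by atom environment:
  8 × C: 2 H each → 16
  2 × C: no H
  1 × C: 3 H
  1 × C: 1 H
  1 × N: 2 H
  1 × O: 1 H
  1 × O: no H
  Total hydrogens = 23.
Molecular formula: C12H23NO2

C12H23NO2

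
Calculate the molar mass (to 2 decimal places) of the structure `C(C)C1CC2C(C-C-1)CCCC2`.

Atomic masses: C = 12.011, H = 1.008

Molecular formula: C12H22.
M = 12×12.011 + 22×1.008 = 166.31 g/mol.

166.31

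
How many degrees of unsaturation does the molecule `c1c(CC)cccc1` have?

Molecular formula from the SMILES: C8H10.
DoU = (2C + 2 + N − H − X)/2 = (2·8 + 2 + 0 − 10 − 0)/2 = 8/2 = 4.
(Structurally: 1 ring(s) + 3 π bond(s) = 4.)

4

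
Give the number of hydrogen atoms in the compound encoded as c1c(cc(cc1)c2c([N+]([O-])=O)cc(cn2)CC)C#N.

Hydrogens are implicit in SMILES; fill each atom to its normal valence:
  6 × C (aromatic): 1 H each → 6
  5 × C (aromatic): no H
  1 × C: 3 H
  1 × C: 2 H
  1 × C: no H
  1 × N (aromatic): no H
  1 × N (charge +1): no H
  1 × N: no H
  1 × O: no H
  1 × O (charge -1): no H
  Total hydrogens = 11.

11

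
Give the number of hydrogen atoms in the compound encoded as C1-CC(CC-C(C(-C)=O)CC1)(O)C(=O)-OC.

Hydrogens are implicit in SMILES; fill each atom to its normal valence:
  6 × C: 2 H each → 12
  3 × C: no H
  3 × O: no H
  2 × C: 3 H each → 6
  1 × C: 1 H
  1 × O: 1 H
  Total hydrogens = 20.

20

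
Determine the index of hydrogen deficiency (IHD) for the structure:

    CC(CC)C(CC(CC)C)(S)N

0

Molecular formula from the SMILES: C10H23NS.
DoU = (2C + 2 + N − H − X)/2 = (2·10 + 2 + 1 − 23 − 0)/2 = 0/2 = 0.
(Structurally: 0 ring(s) + 0 π bond(s) = 0.)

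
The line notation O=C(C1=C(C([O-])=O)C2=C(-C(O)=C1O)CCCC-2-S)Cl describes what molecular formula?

Heavy atoms from the SMILES: 12 C, 1 Cl, 5 O, 1 S.
Implicit hydrogens by atom environment:
  6 × C (aromatic): no H
  3 × C: 2 H each → 6
  2 × C: no H
  2 × O: 1 H each → 2
  2 × O: no H
  1 × C: 1 H
  1 × Cl: no H
  1 × O (charge -1): no H
  1 × S: 1 H
  Total hydrogens = 10.
Net charge -1.
Molecular formula: C12H10ClO5S-

C12H10ClO5S-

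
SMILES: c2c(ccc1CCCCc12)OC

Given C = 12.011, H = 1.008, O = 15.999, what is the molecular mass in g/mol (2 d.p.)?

Molecular formula: C11H14O.
M = 11×12.011 + 14×1.008 + 1×15.999 = 162.23 g/mol.

162.23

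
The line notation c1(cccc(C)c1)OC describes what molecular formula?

Heavy atoms from the SMILES: 8 C, 1 O.
Implicit hydrogens by atom environment:
  4 × C (aromatic): 1 H each → 4
  2 × C: 3 H each → 6
  2 × C (aromatic): no H
  1 × O: no H
  Total hydrogens = 10.
Molecular formula: C8H10O

C8H10O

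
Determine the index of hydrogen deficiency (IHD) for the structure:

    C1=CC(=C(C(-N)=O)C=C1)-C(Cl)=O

Molecular formula from the SMILES: C8H6ClNO2.
DoU = (2C + 2 + N − H − X)/2 = (2·8 + 2 + 1 − 6 − 1)/2 = 12/2 = 6.
(Structurally: 1 ring(s) + 5 π bond(s) = 6.)

6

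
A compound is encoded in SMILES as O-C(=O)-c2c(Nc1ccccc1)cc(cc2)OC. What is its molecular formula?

Heavy atoms from the SMILES: 14 C, 1 N, 3 O.
Implicit hydrogens by atom environment:
  8 × C (aromatic): 1 H each → 8
  4 × C (aromatic): no H
  2 × O: no H
  1 × C: 3 H
  1 × C: no H
  1 × N: 1 H
  1 × O: 1 H
  Total hydrogens = 13.
Molecular formula: C14H13NO3

C14H13NO3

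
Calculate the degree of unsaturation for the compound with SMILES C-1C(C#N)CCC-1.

Molecular formula from the SMILES: C6H9N.
DoU = (2C + 2 + N − H − X)/2 = (2·6 + 2 + 1 − 9 − 0)/2 = 6/2 = 3.
(Structurally: 1 ring(s) + 2 π bond(s) = 3.)

3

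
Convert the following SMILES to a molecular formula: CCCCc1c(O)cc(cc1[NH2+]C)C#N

Heavy atoms from the SMILES: 12 C, 2 N, 1 O.
Implicit hydrogens by atom environment:
  4 × C (aromatic): no H
  3 × C: 2 H each → 6
  2 × C: 3 H each → 6
  2 × C (aromatic): 1 H each → 2
  1 × C: no H
  1 × N (charge +1): 2 H
  1 × N: no H
  1 × O: 1 H
  Total hydrogens = 17.
Net charge +1.
Molecular formula: C12H17N2O+

C12H17N2O+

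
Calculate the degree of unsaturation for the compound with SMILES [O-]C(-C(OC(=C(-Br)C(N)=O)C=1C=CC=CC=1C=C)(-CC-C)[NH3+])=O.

8

Molecular formula from the SMILES: C16H19BrN2O4.
DoU = (2C + 2 + N − H − X)/2 = (2·16 + 2 + 2 − 19 − 1)/2 = 16/2 = 8.
(Structurally: 1 ring(s) + 7 π bond(s) = 8.)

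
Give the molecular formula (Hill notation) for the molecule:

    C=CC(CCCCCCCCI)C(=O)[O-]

C12H20IO2-

Heavy atoms from the SMILES: 12 C, 1 I, 2 O.
Implicit hydrogens by atom environment:
  9 × C: 2 H each → 18
  2 × C: 1 H each → 2
  1 × C: no H
  1 × I: no H
  1 × O: no H
  1 × O (charge -1): no H
  Total hydrogens = 20.
Net charge -1.
Molecular formula: C12H20IO2-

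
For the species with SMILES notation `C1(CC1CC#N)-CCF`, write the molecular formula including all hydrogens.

C7H10FN

Heavy atoms from the SMILES: 7 C, 1 F, 1 N.
Implicit hydrogens by atom environment:
  4 × C: 2 H each → 8
  2 × C: 1 H each → 2
  1 × C: no H
  1 × F: no H
  1 × N: no H
  Total hydrogens = 10.
Molecular formula: C7H10FN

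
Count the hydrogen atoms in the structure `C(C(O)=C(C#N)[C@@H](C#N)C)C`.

10

Hydrogens are implicit in SMILES; fill each atom to its normal valence:
  4 × C: no H
  2 × C: 3 H each → 6
  2 × N: no H
  1 × C: 2 H
  1 × C: 1 H
  1 × O: 1 H
  Total hydrogens = 10.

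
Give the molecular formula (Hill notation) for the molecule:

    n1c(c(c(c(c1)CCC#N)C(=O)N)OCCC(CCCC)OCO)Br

Heavy atoms from the SMILES: 1 Br, 17 C, 3 N, 4 O.
Implicit hydrogens by atom environment:
  8 × C: 2 H each → 16
  4 × C (aromatic): no H
  3 × O: no H
  2 × C: no H
  1 × Br: no H
  1 × C: 3 H
  1 × C (aromatic): 1 H
  1 × C: 1 H
  1 × N: 2 H
  1 × N (aromatic): no H
  1 × N: no H
  1 × O: 1 H
  Total hydrogens = 24.
Molecular formula: C17H24BrN3O4

C17H24BrN3O4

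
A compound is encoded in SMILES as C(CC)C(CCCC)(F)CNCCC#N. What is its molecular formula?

Heavy atoms from the SMILES: 12 C, 1 F, 2 N.
Implicit hydrogens by atom environment:
  8 × C: 2 H each → 16
  2 × C: 3 H each → 6
  2 × C: no H
  1 × F: no H
  1 × N: 1 H
  1 × N: no H
  Total hydrogens = 23.
Molecular formula: C12H23FN2

C12H23FN2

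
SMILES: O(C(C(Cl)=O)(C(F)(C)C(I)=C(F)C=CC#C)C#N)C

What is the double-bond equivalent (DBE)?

Molecular formula from the SMILES: C12H9ClF2INO2.
DoU = (2C + 2 + N − H − X)/2 = (2·12 + 2 + 1 − 9 − 4)/2 = 14/2 = 7.
(Structurally: 0 ring(s) + 7 π bond(s) = 7.)

7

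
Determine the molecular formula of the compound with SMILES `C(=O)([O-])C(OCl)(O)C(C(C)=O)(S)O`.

C5H6ClO6S-

Heavy atoms from the SMILES: 5 C, 1 Cl, 6 O, 1 S.
Implicit hydrogens by atom environment:
  4 × C: no H
  3 × O: no H
  2 × O: 1 H each → 2
  1 × C: 3 H
  1 × Cl: no H
  1 × O (charge -1): no H
  1 × S: 1 H
  Total hydrogens = 6.
Net charge -1.
Molecular formula: C5H6ClO6S-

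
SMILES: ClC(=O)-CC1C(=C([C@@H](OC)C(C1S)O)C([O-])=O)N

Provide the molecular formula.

C10H13ClNO5S-

Heavy atoms from the SMILES: 10 C, 1 Cl, 1 N, 5 O, 1 S.
Implicit hydrogens by atom environment:
  4 × C: 1 H each → 4
  4 × C: no H
  3 × O: no H
  1 × C: 3 H
  1 × C: 2 H
  1 × Cl: no H
  1 × N: 2 H
  1 × O: 1 H
  1 × O (charge -1): no H
  1 × S: 1 H
  Total hydrogens = 13.
Net charge -1.
Molecular formula: C10H13ClNO5S-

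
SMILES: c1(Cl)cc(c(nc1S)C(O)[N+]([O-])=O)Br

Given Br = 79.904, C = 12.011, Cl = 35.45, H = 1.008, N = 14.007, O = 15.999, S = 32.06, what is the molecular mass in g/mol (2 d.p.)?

299.52

Molecular formula: C6H4BrClN2O3S.
M = 1×79.904 + 6×12.011 + 1×35.45 + 4×1.008 + 2×14.007 + 3×15.999 + 1×32.06 = 299.52 g/mol.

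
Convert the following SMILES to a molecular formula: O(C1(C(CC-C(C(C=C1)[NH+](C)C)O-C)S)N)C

C12H25N2O2S+

Heavy atoms from the SMILES: 12 C, 2 N, 2 O, 1 S.
Implicit hydrogens by atom environment:
  5 × C: 1 H each → 5
  4 × C: 3 H each → 12
  2 × C: 2 H each → 4
  2 × O: no H
  1 × C: no H
  1 × N: 2 H
  1 × N (charge +1): 1 H
  1 × S: 1 H
  Total hydrogens = 25.
Net charge +1.
Molecular formula: C12H25N2O2S+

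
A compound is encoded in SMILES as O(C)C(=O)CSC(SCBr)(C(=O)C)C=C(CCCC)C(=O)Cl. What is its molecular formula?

C14H20BrClO4S2

Heavy atoms from the SMILES: 1 Br, 14 C, 1 Cl, 4 O, 2 S.
Implicit hydrogens by atom environment:
  5 × C: 2 H each → 10
  5 × C: no H
  4 × O: no H
  3 × C: 3 H each → 9
  2 × S: no H
  1 × Br: no H
  1 × C: 1 H
  1 × Cl: no H
  Total hydrogens = 20.
Molecular formula: C14H20BrClO4S2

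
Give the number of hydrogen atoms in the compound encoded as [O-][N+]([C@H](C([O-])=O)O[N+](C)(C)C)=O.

10

Hydrogens are implicit in SMILES; fill each atom to its normal valence:
  3 × C: 3 H each → 9
  3 × O: no H
  2 × N (charge +1): no H
  2 × O (charge -1): no H
  1 × C: 1 H
  1 × C: no H
  Total hydrogens = 10.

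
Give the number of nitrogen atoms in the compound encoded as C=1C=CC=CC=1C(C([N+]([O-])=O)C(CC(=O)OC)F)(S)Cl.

The symbol for nitrogen appears 1 time in the SMILES.

1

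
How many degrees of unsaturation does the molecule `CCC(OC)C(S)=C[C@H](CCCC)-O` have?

1

Molecular formula from the SMILES: C11H22O2S.
DoU = (2C + 2 + N − H − X)/2 = (2·11 + 2 + 0 − 22 − 0)/2 = 2/2 = 1.
(Structurally: 0 ring(s) + 1 π bond(s) = 1.)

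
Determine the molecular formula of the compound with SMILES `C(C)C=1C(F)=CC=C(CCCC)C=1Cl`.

C12H16ClF

Heavy atoms from the SMILES: 12 C, 1 Cl, 1 F.
Implicit hydrogens by atom environment:
  4 × C: 2 H each → 8
  4 × C (aromatic): no H
  2 × C: 3 H each → 6
  2 × C (aromatic): 1 H each → 2
  1 × Cl: no H
  1 × F: no H
  Total hydrogens = 16.
Molecular formula: C12H16ClF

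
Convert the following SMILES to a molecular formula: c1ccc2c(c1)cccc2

Heavy atoms from the SMILES: 10 C.
Implicit hydrogens by atom environment:
  8 × C (aromatic): 1 H each → 8
  2 × C (aromatic): no H
  Total hydrogens = 8.
Molecular formula: C10H8

C10H8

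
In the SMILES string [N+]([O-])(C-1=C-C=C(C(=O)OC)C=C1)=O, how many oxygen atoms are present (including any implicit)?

The symbol for oxygen appears 4 times in the SMILES.

4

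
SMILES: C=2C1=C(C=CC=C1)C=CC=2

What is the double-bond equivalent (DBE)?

7

Molecular formula from the SMILES: C10H8.
DoU = (2C + 2 + N − H − X)/2 = (2·10 + 2 + 0 − 8 − 0)/2 = 14/2 = 7.
(Structurally: 2 ring(s) + 5 π bond(s) = 7.)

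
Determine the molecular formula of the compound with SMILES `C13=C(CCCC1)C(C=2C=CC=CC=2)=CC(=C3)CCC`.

C19H22

Heavy atoms from the SMILES: 19 C.
Implicit hydrogens by atom environment:
  7 × C (aromatic): 1 H each → 7
  6 × C: 2 H each → 12
  5 × C (aromatic): no H
  1 × C: 3 H
  Total hydrogens = 22.
Molecular formula: C19H22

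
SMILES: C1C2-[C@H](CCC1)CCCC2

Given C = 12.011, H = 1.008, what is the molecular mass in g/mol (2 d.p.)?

138.25

Molecular formula: C10H18.
M = 10×12.011 + 18×1.008 = 138.25 g/mol.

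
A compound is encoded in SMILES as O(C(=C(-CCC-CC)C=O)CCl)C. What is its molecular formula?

C10H17ClO2

Heavy atoms from the SMILES: 10 C, 1 Cl, 2 O.
Implicit hydrogens by atom environment:
  5 × C: 2 H each → 10
  2 × C: 3 H each → 6
  2 × C: no H
  2 × O: no H
  1 × C: 1 H
  1 × Cl: no H
  Total hydrogens = 17.
Molecular formula: C10H17ClO2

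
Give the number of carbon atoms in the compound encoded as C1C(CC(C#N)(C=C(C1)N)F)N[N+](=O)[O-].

8

The symbol for carbon appears 8 times in the SMILES.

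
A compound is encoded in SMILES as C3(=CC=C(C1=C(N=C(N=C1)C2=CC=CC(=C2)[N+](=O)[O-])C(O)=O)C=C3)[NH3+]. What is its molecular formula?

C17H13N4O4+

Heavy atoms from the SMILES: 17 C, 4 N, 4 O.
Implicit hydrogens by atom environment:
  9 × C (aromatic): 1 H each → 9
  7 × C (aromatic): no H
  2 × N (aromatic): no H
  2 × O: no H
  1 × C: no H
  1 × N (charge +1): 3 H
  1 × N (charge +1): no H
  1 × O: 1 H
  1 × O (charge -1): no H
  Total hydrogens = 13.
Net charge +1.
Molecular formula: C17H13N4O4+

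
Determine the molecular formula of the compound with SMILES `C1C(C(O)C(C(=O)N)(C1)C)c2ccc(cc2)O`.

Heavy atoms from the SMILES: 13 C, 1 N, 3 O.
Implicit hydrogens by atom environment:
  4 × C (aromatic): 1 H each → 4
  2 × C: 2 H each → 4
  2 × C: 1 H each → 2
  2 × C: no H
  2 × C (aromatic): no H
  2 × O: 1 H each → 2
  1 × C: 3 H
  1 × N: 2 H
  1 × O: no H
  Total hydrogens = 17.
Molecular formula: C13H17NO3

C13H17NO3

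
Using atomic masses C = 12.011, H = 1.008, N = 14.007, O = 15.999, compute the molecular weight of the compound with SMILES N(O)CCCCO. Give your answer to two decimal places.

Molecular formula: C4H11NO2.
M = 4×12.011 + 11×1.008 + 1×14.007 + 2×15.999 = 105.14 g/mol.

105.14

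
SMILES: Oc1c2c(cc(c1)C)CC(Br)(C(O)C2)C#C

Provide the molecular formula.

Heavy atoms from the SMILES: 1 Br, 13 C, 2 O.
Implicit hydrogens by atom environment:
  4 × C (aromatic): no H
  2 × C: 2 H each → 4
  2 × C (aromatic): 1 H each → 2
  2 × C: 1 H each → 2
  2 × C: no H
  2 × O: 1 H each → 2
  1 × Br: no H
  1 × C: 3 H
  Total hydrogens = 13.
Molecular formula: C13H13BrO2

C13H13BrO2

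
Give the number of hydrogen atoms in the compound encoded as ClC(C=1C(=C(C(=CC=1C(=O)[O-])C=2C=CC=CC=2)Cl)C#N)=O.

Hydrogens are implicit in SMILES; fill each atom to its normal valence:
  6 × C (aromatic): 1 H each → 6
  6 × C (aromatic): no H
  3 × C: no H
  2 × Cl: no H
  2 × O: no H
  1 × N: no H
  1 × O (charge -1): no H
  Total hydrogens = 6.

6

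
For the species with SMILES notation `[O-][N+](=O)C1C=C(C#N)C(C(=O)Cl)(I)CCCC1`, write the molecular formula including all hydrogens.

Heavy atoms from the SMILES: 10 C, 1 Cl, 1 I, 2 N, 3 O.
Implicit hydrogens by atom environment:
  4 × C: 2 H each → 8
  4 × C: no H
  2 × C: 1 H each → 2
  2 × O: no H
  1 × Cl: no H
  1 × I: no H
  1 × N: no H
  1 × N (charge +1): no H
  1 × O (charge -1): no H
  Total hydrogens = 10.
Molecular formula: C10H10ClIN2O3

C10H10ClIN2O3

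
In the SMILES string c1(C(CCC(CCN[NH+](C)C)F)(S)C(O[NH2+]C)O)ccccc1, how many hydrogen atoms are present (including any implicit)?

30

Hydrogens are implicit in SMILES; fill each atom to its normal valence:
  5 × C (aromatic): 1 H each → 5
  4 × C: 2 H each → 8
  3 × C: 3 H each → 9
  2 × C: 1 H each → 2
  1 × C: no H
  1 × C (aromatic): no H
  1 × F: no H
  1 × N (charge +1): 2 H
  1 × N: 1 H
  1 × N (charge +1): 1 H
  1 × O: 1 H
  1 × O: no H
  1 × S: 1 H
  Total hydrogens = 30.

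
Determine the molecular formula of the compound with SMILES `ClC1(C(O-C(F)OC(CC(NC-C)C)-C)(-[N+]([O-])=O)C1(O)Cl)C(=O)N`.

Heavy atoms from the SMILES: 12 C, 2 Cl, 1 F, 3 N, 6 O.
Implicit hydrogens by atom environment:
  4 × C: no H
  4 × O: no H
  3 × C: 3 H each → 9
  3 × C: 1 H each → 3
  2 × C: 2 H each → 4
  2 × Cl: no H
  1 × F: no H
  1 × N: 2 H
  1 × N: 1 H
  1 × N (charge +1): no H
  1 × O: 1 H
  1 × O (charge -1): no H
  Total hydrogens = 20.
Molecular formula: C12H20Cl2FN3O6

C12H20Cl2FN3O6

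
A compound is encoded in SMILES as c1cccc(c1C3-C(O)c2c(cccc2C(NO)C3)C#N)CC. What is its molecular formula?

C19H20N2O2

Heavy atoms from the SMILES: 19 C, 2 N, 2 O.
Implicit hydrogens by atom environment:
  7 × C (aromatic): 1 H each → 7
  5 × C (aromatic): no H
  3 × C: 1 H each → 3
  2 × C: 2 H each → 4
  2 × O: 1 H each → 2
  1 × C: 3 H
  1 × C: no H
  1 × N: 1 H
  1 × N: no H
  Total hydrogens = 20.
Molecular formula: C19H20N2O2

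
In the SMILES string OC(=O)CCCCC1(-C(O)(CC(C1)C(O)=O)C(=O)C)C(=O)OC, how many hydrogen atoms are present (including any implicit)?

22

Hydrogens are implicit in SMILES; fill each atom to its normal valence:
  6 × C: 2 H each → 12
  6 × C: no H
  5 × O: no H
  3 × O: 1 H each → 3
  2 × C: 3 H each → 6
  1 × C: 1 H
  Total hydrogens = 22.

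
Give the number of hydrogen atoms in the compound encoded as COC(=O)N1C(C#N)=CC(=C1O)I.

5

Hydrogens are implicit in SMILES; fill each atom to its normal valence:
  3 × C (aromatic): no H
  2 × C: no H
  2 × O: no H
  1 × C: 3 H
  1 × C (aromatic): 1 H
  1 × I: no H
  1 × N (aromatic): no H
  1 × N: no H
  1 × O: 1 H
  Total hydrogens = 5.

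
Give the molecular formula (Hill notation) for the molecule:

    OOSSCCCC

C4H10O2S2

Heavy atoms from the SMILES: 4 C, 2 O, 2 S.
Implicit hydrogens by atom environment:
  3 × C: 2 H each → 6
  2 × S: no H
  1 × C: 3 H
  1 × O: 1 H
  1 × O: no H
  Total hydrogens = 10.
Molecular formula: C4H10O2S2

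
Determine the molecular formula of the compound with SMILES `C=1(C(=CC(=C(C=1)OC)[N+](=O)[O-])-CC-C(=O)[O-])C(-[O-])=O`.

[C11H9NO7]2-

Heavy atoms from the SMILES: 11 C, 1 N, 7 O.
Implicit hydrogens by atom environment:
  4 × C (aromatic): no H
  4 × O: no H
  3 × O (charge -1): no H
  2 × C: 2 H each → 4
  2 × C (aromatic): 1 H each → 2
  2 × C: no H
  1 × C: 3 H
  1 × N (charge +1): no H
  Total hydrogens = 9.
Net charge -2.
Molecular formula: [C11H9NO7]2-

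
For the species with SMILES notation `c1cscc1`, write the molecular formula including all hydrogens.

Heavy atoms from the SMILES: 4 C, 1 S.
Implicit hydrogens by atom environment:
  4 × C (aromatic): 1 H each → 4
  1 × S (aromatic): no H
  Total hydrogens = 4.
Molecular formula: C4H4S

C4H4S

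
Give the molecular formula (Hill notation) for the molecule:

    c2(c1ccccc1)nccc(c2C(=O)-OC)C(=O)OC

Heavy atoms from the SMILES: 15 C, 1 N, 4 O.
Implicit hydrogens by atom environment:
  7 × C (aromatic): 1 H each → 7
  4 × C (aromatic): no H
  4 × O: no H
  2 × C: 3 H each → 6
  2 × C: no H
  1 × N (aromatic): no H
  Total hydrogens = 13.
Molecular formula: C15H13NO4

C15H13NO4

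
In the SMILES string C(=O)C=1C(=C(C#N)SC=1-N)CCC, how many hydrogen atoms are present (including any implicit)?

10

Hydrogens are implicit in SMILES; fill each atom to its normal valence:
  4 × C (aromatic): no H
  2 × C: 2 H each → 4
  1 × C: 3 H
  1 × C: 1 H
  1 × C: no H
  1 × N: 2 H
  1 × N: no H
  1 × O: no H
  1 × S (aromatic): no H
  Total hydrogens = 10.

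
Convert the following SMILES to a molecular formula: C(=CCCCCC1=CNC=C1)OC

Heavy atoms from the SMILES: 11 C, 1 N, 1 O.
Implicit hydrogens by atom environment:
  4 × C: 2 H each → 8
  3 × C (aromatic): 1 H each → 3
  2 × C: 1 H each → 2
  1 × C: 3 H
  1 × C (aromatic): no H
  1 × N (aromatic): 1 H
  1 × O: no H
  Total hydrogens = 17.
Molecular formula: C11H17NO

C11H17NO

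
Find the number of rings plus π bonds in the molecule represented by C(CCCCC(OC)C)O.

Molecular formula from the SMILES: C8H18O2.
DoU = (2C + 2 + N − H − X)/2 = (2·8 + 2 + 0 − 18 − 0)/2 = 0/2 = 0.
(Structurally: 0 ring(s) + 0 π bond(s) = 0.)

0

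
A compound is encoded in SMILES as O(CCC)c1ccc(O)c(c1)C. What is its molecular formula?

Heavy atoms from the SMILES: 10 C, 2 O.
Implicit hydrogens by atom environment:
  3 × C (aromatic): 1 H each → 3
  3 × C (aromatic): no H
  2 × C: 3 H each → 6
  2 × C: 2 H each → 4
  1 × O: 1 H
  1 × O: no H
  Total hydrogens = 14.
Molecular formula: C10H14O2

C10H14O2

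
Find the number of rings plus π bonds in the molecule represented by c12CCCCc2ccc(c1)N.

5

Molecular formula from the SMILES: C10H13N.
DoU = (2C + 2 + N − H − X)/2 = (2·10 + 2 + 1 − 13 − 0)/2 = 10/2 = 5.
(Structurally: 2 ring(s) + 3 π bond(s) = 5.)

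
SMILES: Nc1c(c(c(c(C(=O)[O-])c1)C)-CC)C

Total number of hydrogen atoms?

14

Hydrogens are implicit in SMILES; fill each atom to its normal valence:
  5 × C (aromatic): no H
  3 × C: 3 H each → 9
  1 × C: 2 H
  1 × C (aromatic): 1 H
  1 × C: no H
  1 × N: 2 H
  1 × O: no H
  1 × O (charge -1): no H
  Total hydrogens = 14.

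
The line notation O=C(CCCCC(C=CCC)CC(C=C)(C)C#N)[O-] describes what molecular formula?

Heavy atoms from the SMILES: 16 C, 1 N, 2 O.
Implicit hydrogens by atom environment:
  7 × C: 2 H each → 14
  4 × C: 1 H each → 4
  3 × C: no H
  2 × C: 3 H each → 6
  1 × N: no H
  1 × O: no H
  1 × O (charge -1): no H
  Total hydrogens = 24.
Net charge -1.
Molecular formula: C16H24NO2-

C16H24NO2-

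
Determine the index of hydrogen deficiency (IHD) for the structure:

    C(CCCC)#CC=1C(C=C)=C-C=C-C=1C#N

9

Molecular formula from the SMILES: C15H15N.
DoU = (2C + 2 + N − H − X)/2 = (2·15 + 2 + 1 − 15 − 0)/2 = 18/2 = 9.
(Structurally: 1 ring(s) + 8 π bond(s) = 9.)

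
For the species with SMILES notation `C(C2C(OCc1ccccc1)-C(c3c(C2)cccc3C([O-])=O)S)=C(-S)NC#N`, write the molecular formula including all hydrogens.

C21H19N2O3S2-

Heavy atoms from the SMILES: 21 C, 2 N, 3 O, 2 S.
Implicit hydrogens by atom environment:
  8 × C (aromatic): 1 H each → 8
  4 × C: 1 H each → 4
  4 × C (aromatic): no H
  3 × C: no H
  2 × C: 2 H each → 4
  2 × O: no H
  2 × S: 1 H each → 2
  1 × N: 1 H
  1 × N: no H
  1 × O (charge -1): no H
  Total hydrogens = 19.
Net charge -1.
Molecular formula: C21H19N2O3S2-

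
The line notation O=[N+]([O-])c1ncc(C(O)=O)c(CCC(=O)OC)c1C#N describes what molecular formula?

Heavy atoms from the SMILES: 11 C, 3 N, 6 O.
Implicit hydrogens by atom environment:
  4 × C (aromatic): no H
  4 × O: no H
  3 × C: no H
  2 × C: 2 H each → 4
  1 × C: 3 H
  1 × C (aromatic): 1 H
  1 × N (aromatic): no H
  1 × N: no H
  1 × N (charge +1): no H
  1 × O: 1 H
  1 × O (charge -1): no H
  Total hydrogens = 9.
Molecular formula: C11H9N3O6

C11H9N3O6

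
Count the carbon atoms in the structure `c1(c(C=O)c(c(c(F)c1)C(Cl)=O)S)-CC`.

The symbol for carbon appears 10 times in the SMILES. Lowercase c denotes aromatic carbon and counts toward C.

10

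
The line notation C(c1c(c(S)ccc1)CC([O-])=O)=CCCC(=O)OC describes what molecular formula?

Heavy atoms from the SMILES: 14 C, 4 O, 1 S.
Implicit hydrogens by atom environment:
  3 × C: 2 H each → 6
  3 × C (aromatic): 1 H each → 3
  3 × C (aromatic): no H
  3 × O: no H
  2 × C: 1 H each → 2
  2 × C: no H
  1 × C: 3 H
  1 × O (charge -1): no H
  1 × S: 1 H
  Total hydrogens = 15.
Net charge -1.
Molecular formula: C14H15O4S-

C14H15O4S-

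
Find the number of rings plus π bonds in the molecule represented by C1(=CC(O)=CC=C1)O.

4

Molecular formula from the SMILES: C6H6O2.
DoU = (2C + 2 + N − H − X)/2 = (2·6 + 2 + 0 − 6 − 0)/2 = 8/2 = 4.
(Structurally: 1 ring(s) + 3 π bond(s) = 4.)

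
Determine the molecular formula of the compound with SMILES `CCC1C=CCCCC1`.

C9H16

Heavy atoms from the SMILES: 9 C.
Implicit hydrogens by atom environment:
  5 × C: 2 H each → 10
  3 × C: 1 H each → 3
  1 × C: 3 H
  Total hydrogens = 16.
Molecular formula: C9H16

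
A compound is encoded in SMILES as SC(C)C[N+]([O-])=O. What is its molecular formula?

C3H7NO2S

Heavy atoms from the SMILES: 3 C, 1 N, 2 O, 1 S.
Implicit hydrogens by atom environment:
  1 × C: 3 H
  1 × C: 2 H
  1 × C: 1 H
  1 × N (charge +1): no H
  1 × O: no H
  1 × O (charge -1): no H
  1 × S: 1 H
  Total hydrogens = 7.
Molecular formula: C3H7NO2S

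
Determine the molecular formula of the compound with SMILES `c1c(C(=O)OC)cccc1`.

C8H8O2

Heavy atoms from the SMILES: 8 C, 2 O.
Implicit hydrogens by atom environment:
  5 × C (aromatic): 1 H each → 5
  2 × O: no H
  1 × C: 3 H
  1 × C (aromatic): no H
  1 × C: no H
  Total hydrogens = 8.
Molecular formula: C8H8O2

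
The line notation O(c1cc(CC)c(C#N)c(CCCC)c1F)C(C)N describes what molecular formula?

Heavy atoms from the SMILES: 15 C, 1 F, 2 N, 1 O.
Implicit hydrogens by atom environment:
  5 × C (aromatic): no H
  4 × C: 2 H each → 8
  3 × C: 3 H each → 9
  1 × C (aromatic): 1 H
  1 × C: 1 H
  1 × C: no H
  1 × F: no H
  1 × N: 2 H
  1 × N: no H
  1 × O: no H
  Total hydrogens = 21.
Molecular formula: C15H21FN2O

C15H21FN2O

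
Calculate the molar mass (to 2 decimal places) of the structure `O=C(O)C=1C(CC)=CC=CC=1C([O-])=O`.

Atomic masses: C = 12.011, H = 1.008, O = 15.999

Molecular formula: C10H9O4-.
M = 10×12.011 + 9×1.008 + 4×15.999 = 193.18 g/mol.

193.18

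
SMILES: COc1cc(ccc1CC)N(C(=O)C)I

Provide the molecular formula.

Heavy atoms from the SMILES: 11 C, 1 I, 1 N, 2 O.
Implicit hydrogens by atom environment:
  3 × C: 3 H each → 9
  3 × C (aromatic): 1 H each → 3
  3 × C (aromatic): no H
  2 × O: no H
  1 × C: 2 H
  1 × C: no H
  1 × I: no H
  1 × N: no H
  Total hydrogens = 14.
Molecular formula: C11H14INO2

C11H14INO2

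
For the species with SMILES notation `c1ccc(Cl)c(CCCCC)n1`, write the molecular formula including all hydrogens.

C10H14ClN

Heavy atoms from the SMILES: 10 C, 1 Cl, 1 N.
Implicit hydrogens by atom environment:
  4 × C: 2 H each → 8
  3 × C (aromatic): 1 H each → 3
  2 × C (aromatic): no H
  1 × C: 3 H
  1 × Cl: no H
  1 × N (aromatic): no H
  Total hydrogens = 14.
Molecular formula: C10H14ClN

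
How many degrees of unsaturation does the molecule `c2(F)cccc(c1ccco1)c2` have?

Molecular formula from the SMILES: C10H7FO.
DoU = (2C + 2 + N − H − X)/2 = (2·10 + 2 + 0 − 7 − 1)/2 = 14/2 = 7.
(Structurally: 2 ring(s) + 5 π bond(s) = 7.)

7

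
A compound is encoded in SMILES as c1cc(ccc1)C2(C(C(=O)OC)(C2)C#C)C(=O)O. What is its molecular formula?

C14H12O4

Heavy atoms from the SMILES: 14 C, 4 O.
Implicit hydrogens by atom environment:
  5 × C (aromatic): 1 H each → 5
  5 × C: no H
  3 × O: no H
  1 × C: 3 H
  1 × C: 2 H
  1 × C: 1 H
  1 × C (aromatic): no H
  1 × O: 1 H
  Total hydrogens = 12.
Molecular formula: C14H12O4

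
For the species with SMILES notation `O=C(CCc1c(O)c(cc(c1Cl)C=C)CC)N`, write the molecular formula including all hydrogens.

Heavy atoms from the SMILES: 13 C, 1 Cl, 1 N, 2 O.
Implicit hydrogens by atom environment:
  5 × C (aromatic): no H
  4 × C: 2 H each → 8
  1 × C: 3 H
  1 × C (aromatic): 1 H
  1 × C: 1 H
  1 × C: no H
  1 × Cl: no H
  1 × N: 2 H
  1 × O: 1 H
  1 × O: no H
  Total hydrogens = 16.
Molecular formula: C13H16ClNO2

C13H16ClNO2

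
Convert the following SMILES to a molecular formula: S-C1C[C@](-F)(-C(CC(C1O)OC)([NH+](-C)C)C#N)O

Heavy atoms from the SMILES: 11 C, 1 F, 2 N, 3 O, 1 S.
Implicit hydrogens by atom environment:
  3 × C: 3 H each → 9
  3 × C: 1 H each → 3
  3 × C: no H
  2 × C: 2 H each → 4
  2 × O: 1 H each → 2
  1 × F: no H
  1 × N (charge +1): 1 H
  1 × N: no H
  1 × O: no H
  1 × S: 1 H
  Total hydrogens = 20.
Net charge +1.
Molecular formula: C11H20FN2O3S+

C11H20FN2O3S+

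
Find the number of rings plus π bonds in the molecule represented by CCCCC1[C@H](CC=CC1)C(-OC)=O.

Molecular formula from the SMILES: C12H20O2.
DoU = (2C + 2 + N − H − X)/2 = (2·12 + 2 + 0 − 20 − 0)/2 = 6/2 = 3.
(Structurally: 1 ring(s) + 2 π bond(s) = 3.)

3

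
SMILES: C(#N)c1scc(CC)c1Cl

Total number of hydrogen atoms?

6

Hydrogens are implicit in SMILES; fill each atom to its normal valence:
  3 × C (aromatic): no H
  1 × C: 3 H
  1 × C: 2 H
  1 × C (aromatic): 1 H
  1 × C: no H
  1 × Cl: no H
  1 × N: no H
  1 × S (aromatic): no H
  Total hydrogens = 6.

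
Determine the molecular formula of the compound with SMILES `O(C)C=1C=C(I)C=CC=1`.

Heavy atoms from the SMILES: 7 C, 1 I, 1 O.
Implicit hydrogens by atom environment:
  4 × C (aromatic): 1 H each → 4
  2 × C (aromatic): no H
  1 × C: 3 H
  1 × I: no H
  1 × O: no H
  Total hydrogens = 7.
Molecular formula: C7H7IO

C7H7IO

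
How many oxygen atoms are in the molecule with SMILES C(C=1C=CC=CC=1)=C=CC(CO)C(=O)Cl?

2

The symbol for oxygen appears 2 times in the SMILES.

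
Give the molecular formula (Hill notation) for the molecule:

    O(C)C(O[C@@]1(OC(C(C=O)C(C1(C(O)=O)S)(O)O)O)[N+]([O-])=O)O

Heavy atoms from the SMILES: 9 C, 1 N, 12 O, 1 S.
Implicit hydrogens by atom environment:
  6 × O: no H
  5 × O: 1 H each → 5
  4 × C: 1 H each → 4
  4 × C: no H
  1 × C: 3 H
  1 × N (charge +1): no H
  1 × O (charge -1): no H
  1 × S: 1 H
  Total hydrogens = 13.
Molecular formula: C9H13NO12S

C9H13NO12S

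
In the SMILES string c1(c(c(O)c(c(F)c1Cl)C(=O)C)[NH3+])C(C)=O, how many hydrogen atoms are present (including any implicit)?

Hydrogens are implicit in SMILES; fill each atom to its normal valence:
  6 × C (aromatic): no H
  2 × C: 3 H each → 6
  2 × C: no H
  2 × O: no H
  1 × Cl: no H
  1 × F: no H
  1 × N (charge +1): 3 H
  1 × O: 1 H
  Total hydrogens = 10.

10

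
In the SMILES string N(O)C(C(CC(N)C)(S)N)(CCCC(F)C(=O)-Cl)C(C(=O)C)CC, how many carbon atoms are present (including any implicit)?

15

The symbol for carbon appears 15 times in the SMILES. (Cl is a single chlorine, not C + l.)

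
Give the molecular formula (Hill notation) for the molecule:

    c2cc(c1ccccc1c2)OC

C11H10O

Heavy atoms from the SMILES: 11 C, 1 O.
Implicit hydrogens by atom environment:
  7 × C (aromatic): 1 H each → 7
  3 × C (aromatic): no H
  1 × C: 3 H
  1 × O: no H
  Total hydrogens = 10.
Molecular formula: C11H10O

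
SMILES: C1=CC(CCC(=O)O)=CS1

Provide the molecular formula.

C7H8O2S

Heavy atoms from the SMILES: 7 C, 2 O, 1 S.
Implicit hydrogens by atom environment:
  3 × C (aromatic): 1 H each → 3
  2 × C: 2 H each → 4
  1 × C (aromatic): no H
  1 × C: no H
  1 × O: 1 H
  1 × O: no H
  1 × S (aromatic): no H
  Total hydrogens = 8.
Molecular formula: C7H8O2S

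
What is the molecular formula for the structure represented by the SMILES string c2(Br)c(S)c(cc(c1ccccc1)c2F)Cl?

Heavy atoms from the SMILES: 1 Br, 12 C, 1 Cl, 1 F, 1 S.
Implicit hydrogens by atom environment:
  6 × C (aromatic): 1 H each → 6
  6 × C (aromatic): no H
  1 × Br: no H
  1 × Cl: no H
  1 × F: no H
  1 × S: 1 H
  Total hydrogens = 7.
Molecular formula: C12H7BrClFS

C12H7BrClFS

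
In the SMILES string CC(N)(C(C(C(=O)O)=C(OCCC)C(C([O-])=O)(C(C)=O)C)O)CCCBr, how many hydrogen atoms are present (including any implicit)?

Hydrogens are implicit in SMILES; fill each atom to its normal valence:
  7 × C: no H
  5 × C: 2 H each → 10
  4 × C: 3 H each → 12
  4 × O: no H
  2 × O: 1 H each → 2
  1 × Br: no H
  1 × C: 1 H
  1 × N: 2 H
  1 × O (charge -1): no H
  Total hydrogens = 27.

27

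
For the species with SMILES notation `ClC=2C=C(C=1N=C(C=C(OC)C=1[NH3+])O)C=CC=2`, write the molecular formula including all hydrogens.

C12H12ClN2O2+

Heavy atoms from the SMILES: 12 C, 1 Cl, 2 N, 2 O.
Implicit hydrogens by atom environment:
  6 × C (aromatic): no H
  5 × C (aromatic): 1 H each → 5
  1 × C: 3 H
  1 × Cl: no H
  1 × N (charge +1): 3 H
  1 × N (aromatic): no H
  1 × O: 1 H
  1 × O: no H
  Total hydrogens = 12.
Net charge +1.
Molecular formula: C12H12ClN2O2+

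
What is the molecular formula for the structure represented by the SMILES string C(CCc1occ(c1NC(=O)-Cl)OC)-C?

C10H14ClNO3

Heavy atoms from the SMILES: 10 C, 1 Cl, 1 N, 3 O.
Implicit hydrogens by atom environment:
  3 × C: 2 H each → 6
  3 × C (aromatic): no H
  2 × C: 3 H each → 6
  2 × O: no H
  1 × C (aromatic): 1 H
  1 × C: no H
  1 × Cl: no H
  1 × N: 1 H
  1 × O (aromatic): no H
  Total hydrogens = 14.
Molecular formula: C10H14ClNO3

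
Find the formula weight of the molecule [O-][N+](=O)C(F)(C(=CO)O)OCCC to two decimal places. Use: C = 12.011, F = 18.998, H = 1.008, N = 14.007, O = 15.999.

195.15

Molecular formula: C6H10FNO5.
M = 6×12.011 + 1×18.998 + 10×1.008 + 1×14.007 + 5×15.999 = 195.15 g/mol.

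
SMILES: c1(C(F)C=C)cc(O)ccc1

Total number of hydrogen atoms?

Hydrogens are implicit in SMILES; fill each atom to its normal valence:
  4 × C (aromatic): 1 H each → 4
  2 × C: 1 H each → 2
  2 × C (aromatic): no H
  1 × C: 2 H
  1 × F: no H
  1 × O: 1 H
  Total hydrogens = 9.

9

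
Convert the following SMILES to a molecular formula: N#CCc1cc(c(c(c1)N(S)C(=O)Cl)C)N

C10H10ClN3OS

Heavy atoms from the SMILES: 10 C, 1 Cl, 3 N, 1 O, 1 S.
Implicit hydrogens by atom environment:
  4 × C (aromatic): no H
  2 × C (aromatic): 1 H each → 2
  2 × C: no H
  2 × N: no H
  1 × C: 3 H
  1 × C: 2 H
  1 × Cl: no H
  1 × N: 2 H
  1 × O: no H
  1 × S: 1 H
  Total hydrogens = 10.
Molecular formula: C10H10ClN3OS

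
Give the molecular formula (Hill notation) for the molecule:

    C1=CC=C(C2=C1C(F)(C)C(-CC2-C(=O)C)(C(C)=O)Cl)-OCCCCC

Heavy atoms from the SMILES: 20 C, 1 Cl, 1 F, 3 O.
Implicit hydrogens by atom environment:
  5 × C: 2 H each → 10
  4 × C: 3 H each → 12
  4 × C: no H
  3 × C (aromatic): 1 H each → 3
  3 × C (aromatic): no H
  3 × O: no H
  1 × C: 1 H
  1 × Cl: no H
  1 × F: no H
  Total hydrogens = 26.
Molecular formula: C20H26ClFO3

C20H26ClFO3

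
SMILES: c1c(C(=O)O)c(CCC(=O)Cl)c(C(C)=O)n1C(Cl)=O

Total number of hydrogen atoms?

Hydrogens are implicit in SMILES; fill each atom to its normal valence:
  4 × C: no H
  4 × O: no H
  3 × C (aromatic): no H
  2 × C: 2 H each → 4
  2 × Cl: no H
  1 × C: 3 H
  1 × C (aromatic): 1 H
  1 × N (aromatic): no H
  1 × O: 1 H
  Total hydrogens = 9.

9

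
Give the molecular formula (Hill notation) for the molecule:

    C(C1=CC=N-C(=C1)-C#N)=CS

C8H6N2S

Heavy atoms from the SMILES: 8 C, 2 N, 1 S.
Implicit hydrogens by atom environment:
  3 × C (aromatic): 1 H each → 3
  2 × C: 1 H each → 2
  2 × C (aromatic): no H
  1 × C: no H
  1 × N (aromatic): no H
  1 × N: no H
  1 × S: 1 H
  Total hydrogens = 6.
Molecular formula: C8H6N2S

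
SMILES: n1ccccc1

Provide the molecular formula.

Heavy atoms from the SMILES: 5 C, 1 N.
Implicit hydrogens by atom environment:
  5 × C (aromatic): 1 H each → 5
  1 × N (aromatic): no H
  Total hydrogens = 5.
Molecular formula: C5H5N

C5H5N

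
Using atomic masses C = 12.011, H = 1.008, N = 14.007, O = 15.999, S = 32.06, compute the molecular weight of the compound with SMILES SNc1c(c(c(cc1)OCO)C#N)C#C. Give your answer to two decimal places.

220.25

Molecular formula: C10H8N2O2S.
M = 10×12.011 + 8×1.008 + 2×14.007 + 2×15.999 + 1×32.06 = 220.25 g/mol.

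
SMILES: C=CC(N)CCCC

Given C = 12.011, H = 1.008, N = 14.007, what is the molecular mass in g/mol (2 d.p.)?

113.20

Molecular formula: C7H15N.
M = 7×12.011 + 15×1.008 + 1×14.007 = 113.20 g/mol.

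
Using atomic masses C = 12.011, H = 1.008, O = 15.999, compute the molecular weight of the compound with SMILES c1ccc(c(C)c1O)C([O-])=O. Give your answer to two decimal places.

151.14

Molecular formula: C8H7O3-.
M = 8×12.011 + 7×1.008 + 3×15.999 = 151.14 g/mol.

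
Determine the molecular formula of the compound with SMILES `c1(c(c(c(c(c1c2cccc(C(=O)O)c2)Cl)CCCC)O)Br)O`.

Heavy atoms from the SMILES: 1 Br, 17 C, 1 Cl, 4 O.
Implicit hydrogens by atom environment:
  8 × C (aromatic): no H
  4 × C (aromatic): 1 H each → 4
  3 × C: 2 H each → 6
  3 × O: 1 H each → 3
  1 × Br: no H
  1 × C: 3 H
  1 × C: no H
  1 × Cl: no H
  1 × O: no H
  Total hydrogens = 16.
Molecular formula: C17H16BrClO4

C17H16BrClO4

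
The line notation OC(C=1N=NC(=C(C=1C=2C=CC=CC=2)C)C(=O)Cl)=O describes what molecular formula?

C13H9ClN2O3

Heavy atoms from the SMILES: 13 C, 1 Cl, 2 N, 3 O.
Implicit hydrogens by atom environment:
  5 × C (aromatic): 1 H each → 5
  5 × C (aromatic): no H
  2 × C: no H
  2 × N (aromatic): no H
  2 × O: no H
  1 × C: 3 H
  1 × Cl: no H
  1 × O: 1 H
  Total hydrogens = 9.
Molecular formula: C13H9ClN2O3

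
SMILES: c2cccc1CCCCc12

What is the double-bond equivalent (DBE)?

5

Molecular formula from the SMILES: C10H12.
DoU = (2C + 2 + N − H − X)/2 = (2·10 + 2 + 0 − 12 − 0)/2 = 10/2 = 5.
(Structurally: 2 ring(s) + 3 π bond(s) = 5.)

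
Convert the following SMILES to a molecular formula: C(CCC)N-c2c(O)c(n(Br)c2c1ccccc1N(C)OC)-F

Heavy atoms from the SMILES: 1 Br, 16 C, 1 F, 3 N, 2 O.
Implicit hydrogens by atom environment:
  6 × C (aromatic): no H
  4 × C (aromatic): 1 H each → 4
  3 × C: 3 H each → 9
  3 × C: 2 H each → 6
  1 × Br: no H
  1 × F: no H
  1 × N: 1 H
  1 × N (aromatic): no H
  1 × N: no H
  1 × O: 1 H
  1 × O: no H
  Total hydrogens = 21.
Molecular formula: C16H21BrFN3O2

C16H21BrFN3O2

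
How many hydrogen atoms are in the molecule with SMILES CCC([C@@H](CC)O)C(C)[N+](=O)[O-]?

Hydrogens are implicit in SMILES; fill each atom to its normal valence:
  3 × C: 3 H each → 9
  3 × C: 1 H each → 3
  2 × C: 2 H each → 4
  1 × N (charge +1): no H
  1 × O: 1 H
  1 × O: no H
  1 × O (charge -1): no H
  Total hydrogens = 17.

17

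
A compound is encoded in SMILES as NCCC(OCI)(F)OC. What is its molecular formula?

C5H11FINO2

Heavy atoms from the SMILES: 5 C, 1 F, 1 I, 1 N, 2 O.
Implicit hydrogens by atom environment:
  3 × C: 2 H each → 6
  2 × O: no H
  1 × C: 3 H
  1 × C: no H
  1 × F: no H
  1 × I: no H
  1 × N: 2 H
  Total hydrogens = 11.
Molecular formula: C5H11FINO2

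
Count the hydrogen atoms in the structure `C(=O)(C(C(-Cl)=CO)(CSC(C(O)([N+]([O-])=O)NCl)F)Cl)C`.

Hydrogens are implicit in SMILES; fill each atom to its normal valence:
  4 × C: no H
  3 × Cl: no H
  2 × C: 1 H each → 2
  2 × O: 1 H each → 2
  2 × O: no H
  1 × C: 3 H
  1 × C: 2 H
  1 × F: no H
  1 × N: 1 H
  1 × N (charge +1): no H
  1 × O (charge -1): no H
  1 × S: no H
  Total hydrogens = 10.

10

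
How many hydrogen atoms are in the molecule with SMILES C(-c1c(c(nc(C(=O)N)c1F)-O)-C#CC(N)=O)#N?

5

Hydrogens are implicit in SMILES; fill each atom to its normal valence:
  5 × C (aromatic): no H
  5 × C: no H
  2 × N: 2 H each → 4
  2 × O: no H
  1 × F: no H
  1 × N (aromatic): no H
  1 × N: no H
  1 × O: 1 H
  Total hydrogens = 5.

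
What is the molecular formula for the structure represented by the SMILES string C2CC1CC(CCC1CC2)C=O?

Heavy atoms from the SMILES: 11 C, 1 O.
Implicit hydrogens by atom environment:
  7 × C: 2 H each → 14
  4 × C: 1 H each → 4
  1 × O: no H
  Total hydrogens = 18.
Molecular formula: C11H18O

C11H18O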